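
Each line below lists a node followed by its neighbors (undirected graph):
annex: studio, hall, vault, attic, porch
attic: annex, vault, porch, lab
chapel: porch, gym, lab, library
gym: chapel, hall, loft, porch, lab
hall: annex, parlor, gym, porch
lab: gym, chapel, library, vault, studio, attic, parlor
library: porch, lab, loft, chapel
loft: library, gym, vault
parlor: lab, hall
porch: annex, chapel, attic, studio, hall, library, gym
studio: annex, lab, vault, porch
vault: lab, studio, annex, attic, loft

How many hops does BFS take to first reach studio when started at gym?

Level 0: gym
Level 1: chapel, hall, lab, loft, porch
Level 2: annex, attic, library, parlor, studio, vault
studio first appears at level 2.

2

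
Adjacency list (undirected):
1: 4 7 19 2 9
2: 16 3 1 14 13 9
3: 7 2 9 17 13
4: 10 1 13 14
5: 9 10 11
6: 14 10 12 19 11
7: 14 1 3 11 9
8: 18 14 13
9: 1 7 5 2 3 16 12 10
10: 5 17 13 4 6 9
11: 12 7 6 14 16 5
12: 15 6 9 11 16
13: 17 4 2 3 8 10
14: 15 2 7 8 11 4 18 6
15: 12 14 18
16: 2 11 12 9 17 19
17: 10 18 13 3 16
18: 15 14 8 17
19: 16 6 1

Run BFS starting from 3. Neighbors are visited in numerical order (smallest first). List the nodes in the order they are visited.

Visit 3; enqueue 2, 7, 9, 13, 17 → queue [2, 7, 9, 13, 17]
Visit 2; enqueue 1, 14, 16 → queue [7, 9, 13, 17, 1, 14, 16]
Visit 7; enqueue 11 → queue [9, 13, 17, 1, 14, 16, 11]
Visit 9; enqueue 5, 10, 12 → queue [13, 17, 1, 14, 16, 11, 5, 10, 12]
Visit 13; enqueue 4, 8 → queue [17, 1, 14, 16, 11, 5, 10, 12, 4, 8]
Visit 17; enqueue 18 → queue [1, 14, 16, 11, 5, 10, 12, 4, 8, 18]
Visit 1; enqueue 19 → queue [14, 16, 11, 5, 10, 12, 4, 8, 18, 19]
Visit 14; enqueue 6, 15 → queue [16, 11, 5, 10, 12, 4, 8, 18, 19, 6, 15]
Visit 16 → queue [11, 5, 10, 12, 4, 8, 18, 19, 6, 15]
Visit 11 → queue [5, 10, 12, 4, 8, 18, 19, 6, 15]
Visit 5 → queue [10, 12, 4, 8, 18, 19, 6, 15]
Visit 10 → queue [12, 4, 8, 18, 19, 6, 15]
Visit 12 → queue [4, 8, 18, 19, 6, 15]
Visit 4 → queue [8, 18, 19, 6, 15]
Visit 8 → queue [18, 19, 6, 15]
Visit 18 → queue [19, 6, 15]
Visit 19 → queue [6, 15]
Visit 6 → queue [15]
Visit 15 → queue []

3 -> 2 -> 7 -> 9 -> 13 -> 17 -> 1 -> 14 -> 16 -> 11 -> 5 -> 10 -> 12 -> 4 -> 8 -> 18 -> 19 -> 6 -> 15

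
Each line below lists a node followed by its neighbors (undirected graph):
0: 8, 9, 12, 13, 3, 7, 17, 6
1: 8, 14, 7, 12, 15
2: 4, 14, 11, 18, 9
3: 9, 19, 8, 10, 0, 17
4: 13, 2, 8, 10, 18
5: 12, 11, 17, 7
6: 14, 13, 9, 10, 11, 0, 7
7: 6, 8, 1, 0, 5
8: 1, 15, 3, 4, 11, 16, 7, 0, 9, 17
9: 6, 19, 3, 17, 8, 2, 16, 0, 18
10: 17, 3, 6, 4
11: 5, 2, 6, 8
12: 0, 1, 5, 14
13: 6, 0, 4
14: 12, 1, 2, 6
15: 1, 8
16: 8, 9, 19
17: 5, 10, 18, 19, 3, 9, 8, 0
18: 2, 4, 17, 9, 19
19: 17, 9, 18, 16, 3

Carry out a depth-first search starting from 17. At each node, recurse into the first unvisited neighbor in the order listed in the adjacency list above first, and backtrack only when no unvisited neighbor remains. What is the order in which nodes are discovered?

17, 5, 12, 0, 8, 1, 14, 2, 4, 13, 6, 9, 19, 18, 16, 3, 10, 11, 7, 15

Visit 17
17 → 5
5 → 12
12 → 0
0 → 8
8 → 1
1 → 14
14 → 2
2 → 4
4 → 13
13 → 6
6 → 9
9 → 19
19 → 18
19 → 16
19 → 3
3 → 10
6 → 11
6 → 7
1 → 15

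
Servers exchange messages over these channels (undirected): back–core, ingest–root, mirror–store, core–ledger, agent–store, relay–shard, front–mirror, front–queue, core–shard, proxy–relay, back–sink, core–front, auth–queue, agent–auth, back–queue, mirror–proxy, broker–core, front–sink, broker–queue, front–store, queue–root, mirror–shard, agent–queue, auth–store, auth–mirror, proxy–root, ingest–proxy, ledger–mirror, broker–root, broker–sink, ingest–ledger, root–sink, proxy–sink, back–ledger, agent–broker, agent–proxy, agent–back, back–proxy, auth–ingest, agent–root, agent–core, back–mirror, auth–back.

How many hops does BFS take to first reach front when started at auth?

Level 0: auth
Level 1: agent, back, ingest, mirror, queue, store
Level 2: broker, core, front, ledger, proxy, root, shard, sink
Level 3: relay
front first appears at level 2.

2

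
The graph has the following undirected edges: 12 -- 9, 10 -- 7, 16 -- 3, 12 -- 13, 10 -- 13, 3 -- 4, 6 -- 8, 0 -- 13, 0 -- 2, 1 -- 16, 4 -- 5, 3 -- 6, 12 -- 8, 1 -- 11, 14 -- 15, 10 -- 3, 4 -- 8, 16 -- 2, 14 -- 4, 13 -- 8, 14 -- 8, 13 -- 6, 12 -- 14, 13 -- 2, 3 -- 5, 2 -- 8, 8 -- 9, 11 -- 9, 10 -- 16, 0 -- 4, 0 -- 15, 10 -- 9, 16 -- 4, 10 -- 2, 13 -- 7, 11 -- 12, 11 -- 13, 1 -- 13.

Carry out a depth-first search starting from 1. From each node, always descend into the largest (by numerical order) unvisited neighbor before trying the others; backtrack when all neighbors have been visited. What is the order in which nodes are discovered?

Visit 1
1 → 16
16 → 10
10 → 13
13 → 12
12 → 14
14 → 15
15 → 0
0 → 4
4 → 8
8 → 9
9 → 11
8 → 6
6 → 3
3 → 5
8 → 2
13 → 7

1 -> 16 -> 10 -> 13 -> 12 -> 14 -> 15 -> 0 -> 4 -> 8 -> 9 -> 11 -> 6 -> 3 -> 5 -> 2 -> 7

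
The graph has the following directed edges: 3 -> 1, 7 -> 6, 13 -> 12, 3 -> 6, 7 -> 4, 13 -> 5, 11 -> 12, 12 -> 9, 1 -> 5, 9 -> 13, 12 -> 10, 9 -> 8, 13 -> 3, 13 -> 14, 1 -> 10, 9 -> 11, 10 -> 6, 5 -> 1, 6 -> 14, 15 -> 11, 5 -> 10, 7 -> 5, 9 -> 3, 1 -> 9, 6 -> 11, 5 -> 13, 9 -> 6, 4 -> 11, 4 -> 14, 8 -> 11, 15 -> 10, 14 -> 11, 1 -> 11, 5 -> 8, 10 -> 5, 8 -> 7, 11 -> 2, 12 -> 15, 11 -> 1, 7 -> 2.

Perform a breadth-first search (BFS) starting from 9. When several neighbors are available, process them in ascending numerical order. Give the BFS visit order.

Visit 9; enqueue 3, 6, 8, 11, 13 → queue [3, 6, 8, 11, 13]
Visit 3; enqueue 1 → queue [6, 8, 11, 13, 1]
Visit 6; enqueue 14 → queue [8, 11, 13, 1, 14]
Visit 8; enqueue 7 → queue [11, 13, 1, 14, 7]
Visit 11; enqueue 2, 12 → queue [13, 1, 14, 7, 2, 12]
Visit 13; enqueue 5 → queue [1, 14, 7, 2, 12, 5]
Visit 1; enqueue 10 → queue [14, 7, 2, 12, 5, 10]
Visit 14 → queue [7, 2, 12, 5, 10]
Visit 7; enqueue 4 → queue [2, 12, 5, 10, 4]
Visit 2 → queue [12, 5, 10, 4]
Visit 12; enqueue 15 → queue [5, 10, 4, 15]
Visit 5 → queue [10, 4, 15]
Visit 10 → queue [4, 15]
Visit 4 → queue [15]
Visit 15 → queue []

9, 3, 6, 8, 11, 13, 1, 14, 7, 2, 12, 5, 10, 4, 15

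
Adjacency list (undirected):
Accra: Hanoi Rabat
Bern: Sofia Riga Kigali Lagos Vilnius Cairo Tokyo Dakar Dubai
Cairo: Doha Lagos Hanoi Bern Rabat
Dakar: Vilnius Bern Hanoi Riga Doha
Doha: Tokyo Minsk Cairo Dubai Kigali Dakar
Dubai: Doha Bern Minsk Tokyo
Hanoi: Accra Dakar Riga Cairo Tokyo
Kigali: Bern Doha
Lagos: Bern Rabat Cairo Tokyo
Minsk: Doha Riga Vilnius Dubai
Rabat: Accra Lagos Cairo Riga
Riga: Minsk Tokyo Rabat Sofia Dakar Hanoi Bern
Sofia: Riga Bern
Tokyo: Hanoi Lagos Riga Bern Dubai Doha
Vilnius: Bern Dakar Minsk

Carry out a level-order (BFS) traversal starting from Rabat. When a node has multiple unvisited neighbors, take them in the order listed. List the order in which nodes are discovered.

Rabat -> Accra -> Lagos -> Cairo -> Riga -> Hanoi -> Bern -> Tokyo -> Doha -> Minsk -> Sofia -> Dakar -> Kigali -> Vilnius -> Dubai

Visit Rabat; enqueue Accra, Lagos, Cairo, Riga → queue [Accra, Lagos, Cairo, Riga]
Visit Accra; enqueue Hanoi → queue [Lagos, Cairo, Riga, Hanoi]
Visit Lagos; enqueue Bern, Tokyo → queue [Cairo, Riga, Hanoi, Bern, Tokyo]
Visit Cairo; enqueue Doha → queue [Riga, Hanoi, Bern, Tokyo, Doha]
Visit Riga; enqueue Minsk, Sofia, Dakar → queue [Hanoi, Bern, Tokyo, Doha, Minsk, Sofia, Dakar]
Visit Hanoi → queue [Bern, Tokyo, Doha, Minsk, Sofia, Dakar]
Visit Bern; enqueue Kigali, Vilnius, Dubai → queue [Tokyo, Doha, Minsk, Sofia, Dakar, Kigali, Vilnius, Dubai]
Visit Tokyo → queue [Doha, Minsk, Sofia, Dakar, Kigali, Vilnius, Dubai]
Visit Doha → queue [Minsk, Sofia, Dakar, Kigali, Vilnius, Dubai]
Visit Minsk → queue [Sofia, Dakar, Kigali, Vilnius, Dubai]
Visit Sofia → queue [Dakar, Kigali, Vilnius, Dubai]
Visit Dakar → queue [Kigali, Vilnius, Dubai]
Visit Kigali → queue [Vilnius, Dubai]
Visit Vilnius → queue [Dubai]
Visit Dubai → queue []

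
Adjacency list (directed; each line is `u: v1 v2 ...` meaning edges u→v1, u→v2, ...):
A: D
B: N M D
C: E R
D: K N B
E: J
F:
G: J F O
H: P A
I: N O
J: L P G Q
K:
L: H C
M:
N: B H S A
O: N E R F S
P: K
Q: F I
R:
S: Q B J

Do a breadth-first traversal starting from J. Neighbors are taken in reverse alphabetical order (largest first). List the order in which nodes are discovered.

J, Q, P, L, G, I, F, K, H, C, O, N, A, R, E, S, B, D, M

Visit J; enqueue Q, P, L, G → queue [Q, P, L, G]
Visit Q; enqueue I, F → queue [P, L, G, I, F]
Visit P; enqueue K → queue [L, G, I, F, K]
Visit L; enqueue H, C → queue [G, I, F, K, H, C]
Visit G; enqueue O → queue [I, F, K, H, C, O]
Visit I; enqueue N → queue [F, K, H, C, O, N]
Visit F → queue [K, H, C, O, N]
Visit K → queue [H, C, O, N]
Visit H; enqueue A → queue [C, O, N, A]
Visit C; enqueue R, E → queue [O, N, A, R, E]
Visit O; enqueue S → queue [N, A, R, E, S]
Visit N; enqueue B → queue [A, R, E, S, B]
Visit A; enqueue D → queue [R, E, S, B, D]
Visit R → queue [E, S, B, D]
Visit E → queue [S, B, D]
Visit S → queue [B, D]
Visit B; enqueue M → queue [D, M]
Visit D → queue [M]
Visit M → queue []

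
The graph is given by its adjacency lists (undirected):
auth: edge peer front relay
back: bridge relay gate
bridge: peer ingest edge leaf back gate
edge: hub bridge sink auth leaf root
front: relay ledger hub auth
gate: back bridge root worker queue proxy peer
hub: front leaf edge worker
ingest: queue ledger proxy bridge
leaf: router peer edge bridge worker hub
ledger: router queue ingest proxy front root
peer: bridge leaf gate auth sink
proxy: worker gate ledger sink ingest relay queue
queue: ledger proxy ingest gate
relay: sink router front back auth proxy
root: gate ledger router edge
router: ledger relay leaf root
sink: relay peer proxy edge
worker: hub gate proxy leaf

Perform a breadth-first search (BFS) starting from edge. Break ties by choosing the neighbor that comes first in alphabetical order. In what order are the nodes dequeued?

edge → auth → bridge → hub → leaf → root → sink → front → peer → relay → back → gate → ingest → worker → router → ledger → proxy → queue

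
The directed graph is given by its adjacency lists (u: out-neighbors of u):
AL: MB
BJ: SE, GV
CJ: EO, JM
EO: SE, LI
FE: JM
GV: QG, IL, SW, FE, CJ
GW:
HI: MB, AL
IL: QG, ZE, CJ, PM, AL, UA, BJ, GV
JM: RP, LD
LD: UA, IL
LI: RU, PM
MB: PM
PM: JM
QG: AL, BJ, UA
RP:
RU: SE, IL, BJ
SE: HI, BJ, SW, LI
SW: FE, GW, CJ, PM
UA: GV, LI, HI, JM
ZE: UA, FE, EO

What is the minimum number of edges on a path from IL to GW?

3

Level 0: IL
Level 1: AL, BJ, CJ, GV, PM, QG, UA, ZE
Level 2: EO, FE, HI, JM, LI, MB, SE, SW
Level 3: GW, LD, RP, RU
GW first appears at level 3.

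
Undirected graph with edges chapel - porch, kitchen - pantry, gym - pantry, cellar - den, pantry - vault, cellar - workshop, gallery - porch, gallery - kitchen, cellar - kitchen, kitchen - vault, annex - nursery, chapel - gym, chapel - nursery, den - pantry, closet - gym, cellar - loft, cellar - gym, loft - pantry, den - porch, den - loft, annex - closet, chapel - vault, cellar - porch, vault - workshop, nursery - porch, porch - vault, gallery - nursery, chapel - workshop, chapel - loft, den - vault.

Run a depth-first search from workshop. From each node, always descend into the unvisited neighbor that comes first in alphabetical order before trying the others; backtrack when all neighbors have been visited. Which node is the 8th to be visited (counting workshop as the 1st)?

annex

Visit workshop
workshop → cellar
cellar → den
den → loft
loft → chapel
chapel → gym
gym → closet
closet → annex
annex → nursery
nursery → gallery
gallery → kitchen
kitchen → pantry
pantry → vault
vault → porch

Visit order: workshop, cellar, den, loft, chapel, gym, closet, annex, nursery, gallery, kitchen, pantry, vault, porch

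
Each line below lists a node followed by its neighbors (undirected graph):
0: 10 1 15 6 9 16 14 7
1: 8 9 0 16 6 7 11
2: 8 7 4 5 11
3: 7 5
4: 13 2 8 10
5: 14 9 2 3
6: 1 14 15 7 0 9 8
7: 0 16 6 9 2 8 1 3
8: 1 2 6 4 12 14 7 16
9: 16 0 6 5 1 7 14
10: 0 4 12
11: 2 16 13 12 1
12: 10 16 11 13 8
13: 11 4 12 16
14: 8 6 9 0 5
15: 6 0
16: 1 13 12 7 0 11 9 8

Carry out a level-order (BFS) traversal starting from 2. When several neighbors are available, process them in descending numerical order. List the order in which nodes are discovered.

Visit 2; enqueue 11, 8, 7, 5, 4 → queue [11, 8, 7, 5, 4]
Visit 11; enqueue 16, 13, 12, 1 → queue [8, 7, 5, 4, 16, 13, 12, 1]
Visit 8; enqueue 14, 6 → queue [7, 5, 4, 16, 13, 12, 1, 14, 6]
Visit 7; enqueue 9, 3, 0 → queue [5, 4, 16, 13, 12, 1, 14, 6, 9, 3, 0]
Visit 5 → queue [4, 16, 13, 12, 1, 14, 6, 9, 3, 0]
Visit 4; enqueue 10 → queue [16, 13, 12, 1, 14, 6, 9, 3, 0, 10]
Visit 16 → queue [13, 12, 1, 14, 6, 9, 3, 0, 10]
Visit 13 → queue [12, 1, 14, 6, 9, 3, 0, 10]
Visit 12 → queue [1, 14, 6, 9, 3, 0, 10]
Visit 1 → queue [14, 6, 9, 3, 0, 10]
Visit 14 → queue [6, 9, 3, 0, 10]
Visit 6; enqueue 15 → queue [9, 3, 0, 10, 15]
Visit 9 → queue [3, 0, 10, 15]
Visit 3 → queue [0, 10, 15]
Visit 0 → queue [10, 15]
Visit 10 → queue [15]
Visit 15 → queue []

2 -> 11 -> 8 -> 7 -> 5 -> 4 -> 16 -> 13 -> 12 -> 1 -> 14 -> 6 -> 9 -> 3 -> 0 -> 10 -> 15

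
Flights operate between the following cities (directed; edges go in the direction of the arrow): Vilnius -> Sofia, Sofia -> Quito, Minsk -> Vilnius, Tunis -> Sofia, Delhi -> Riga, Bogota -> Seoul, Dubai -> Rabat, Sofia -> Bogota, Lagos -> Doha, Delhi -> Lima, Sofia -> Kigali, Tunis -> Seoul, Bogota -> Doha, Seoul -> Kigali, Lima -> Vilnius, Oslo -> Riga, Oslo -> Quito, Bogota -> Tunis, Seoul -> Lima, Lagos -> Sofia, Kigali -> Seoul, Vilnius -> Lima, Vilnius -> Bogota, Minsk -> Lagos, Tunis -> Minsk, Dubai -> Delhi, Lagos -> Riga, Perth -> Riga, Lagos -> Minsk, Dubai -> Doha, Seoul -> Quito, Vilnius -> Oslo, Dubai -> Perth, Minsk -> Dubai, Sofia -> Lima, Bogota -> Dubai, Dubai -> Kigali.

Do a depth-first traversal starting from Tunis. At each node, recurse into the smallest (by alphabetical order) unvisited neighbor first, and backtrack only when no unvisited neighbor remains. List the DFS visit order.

Tunis -> Minsk -> Dubai -> Delhi -> Lima -> Vilnius -> Bogota -> Doha -> Seoul -> Kigali -> Quito -> Oslo -> Riga -> Sofia -> Perth -> Rabat -> Lagos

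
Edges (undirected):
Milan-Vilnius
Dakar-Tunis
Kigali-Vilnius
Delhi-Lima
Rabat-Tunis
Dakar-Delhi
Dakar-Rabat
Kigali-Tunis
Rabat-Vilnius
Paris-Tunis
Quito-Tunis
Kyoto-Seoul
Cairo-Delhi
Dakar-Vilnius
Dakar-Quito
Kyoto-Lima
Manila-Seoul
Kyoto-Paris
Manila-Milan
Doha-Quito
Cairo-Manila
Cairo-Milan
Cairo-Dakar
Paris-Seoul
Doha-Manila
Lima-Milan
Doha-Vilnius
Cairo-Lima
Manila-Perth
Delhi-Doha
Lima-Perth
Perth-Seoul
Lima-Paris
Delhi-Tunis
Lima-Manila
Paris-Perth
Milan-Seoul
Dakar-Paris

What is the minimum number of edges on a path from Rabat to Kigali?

Level 0: Rabat
Level 1: Dakar, Tunis, Vilnius
Level 2: Cairo, Delhi, Doha, Kigali, Milan, Paris, Quito
Level 3: Kyoto, Lima, Manila, Perth, Seoul
Kigali first appears at level 2.

2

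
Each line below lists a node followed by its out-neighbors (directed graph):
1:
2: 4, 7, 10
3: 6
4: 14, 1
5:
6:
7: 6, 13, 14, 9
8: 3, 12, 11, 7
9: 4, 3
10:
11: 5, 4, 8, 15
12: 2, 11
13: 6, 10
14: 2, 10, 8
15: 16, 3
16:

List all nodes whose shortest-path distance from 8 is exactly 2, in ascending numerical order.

2, 4, 5, 6, 9, 13, 14, 15

Level 0: 8
Level 1: 3, 7, 11, 12
Level 2: 2, 4, 5, 6, 9, 13, 14, 15
Level 3: 1, 10, 16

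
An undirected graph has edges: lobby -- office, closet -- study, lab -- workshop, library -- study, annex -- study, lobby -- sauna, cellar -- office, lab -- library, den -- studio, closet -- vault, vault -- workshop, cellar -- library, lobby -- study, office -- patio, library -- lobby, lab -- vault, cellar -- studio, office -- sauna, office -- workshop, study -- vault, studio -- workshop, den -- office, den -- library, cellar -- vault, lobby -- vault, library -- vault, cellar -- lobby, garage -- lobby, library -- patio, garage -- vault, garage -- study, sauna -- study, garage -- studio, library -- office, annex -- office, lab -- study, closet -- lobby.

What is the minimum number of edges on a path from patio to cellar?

Level 0: patio
Level 1: library, office
Level 2: annex, cellar, den, lab, lobby, sauna, study, vault, workshop
Level 3: closet, garage, studio
cellar first appears at level 2.

2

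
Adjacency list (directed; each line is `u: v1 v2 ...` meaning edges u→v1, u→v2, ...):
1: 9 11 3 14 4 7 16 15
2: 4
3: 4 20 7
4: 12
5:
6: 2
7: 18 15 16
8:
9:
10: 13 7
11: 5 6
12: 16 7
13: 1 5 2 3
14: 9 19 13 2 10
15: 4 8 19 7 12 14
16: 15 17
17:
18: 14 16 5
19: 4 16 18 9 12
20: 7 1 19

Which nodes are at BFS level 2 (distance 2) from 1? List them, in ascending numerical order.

2, 5, 6, 8, 10, 12, 13, 17, 18, 19, 20

Level 0: 1
Level 1: 3, 4, 7, 9, 11, 14, 15, 16
Level 2: 2, 5, 6, 8, 10, 12, 13, 17, 18, 19, 20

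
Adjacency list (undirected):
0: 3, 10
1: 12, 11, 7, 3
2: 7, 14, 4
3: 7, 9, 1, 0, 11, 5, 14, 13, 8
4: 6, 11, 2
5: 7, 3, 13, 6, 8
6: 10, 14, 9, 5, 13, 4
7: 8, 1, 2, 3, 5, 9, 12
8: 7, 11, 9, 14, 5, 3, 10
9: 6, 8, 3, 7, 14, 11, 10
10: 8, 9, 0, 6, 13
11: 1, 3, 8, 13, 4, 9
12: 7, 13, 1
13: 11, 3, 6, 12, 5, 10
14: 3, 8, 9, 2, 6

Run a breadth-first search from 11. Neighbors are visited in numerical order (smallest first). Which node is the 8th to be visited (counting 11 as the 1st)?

Visit 11; enqueue 1, 3, 4, 8, 9, 13 → queue [1, 3, 4, 8, 9, 13]
Visit 1; enqueue 7, 12 → queue [3, 4, 8, 9, 13, 7, 12]
Visit 3; enqueue 0, 5, 14 → queue [4, 8, 9, 13, 7, 12, 0, 5, 14]
Visit 4; enqueue 2, 6 → queue [8, 9, 13, 7, 12, 0, 5, 14, 2, 6]
Visit 8; enqueue 10 → queue [9, 13, 7, 12, 0, 5, 14, 2, 6, 10]
Visit 9 → queue [13, 7, 12, 0, 5, 14, 2, 6, 10]
Visit 13 → queue [7, 12, 0, 5, 14, 2, 6, 10]
Visit 7 → queue [12, 0, 5, 14, 2, 6, 10]
Visit 12 → queue [0, 5, 14, 2, 6, 10]
Visit 0 → queue [5, 14, 2, 6, 10]
Visit 5 → queue [14, 2, 6, 10]
Visit 14 → queue [2, 6, 10]
Visit 2 → queue [6, 10]
Visit 6 → queue [10]
Visit 10 → queue []

Visit order: 11, 1, 3, 4, 8, 9, 13, 7, 12, 0, 5, 14, 2, 6, 10

7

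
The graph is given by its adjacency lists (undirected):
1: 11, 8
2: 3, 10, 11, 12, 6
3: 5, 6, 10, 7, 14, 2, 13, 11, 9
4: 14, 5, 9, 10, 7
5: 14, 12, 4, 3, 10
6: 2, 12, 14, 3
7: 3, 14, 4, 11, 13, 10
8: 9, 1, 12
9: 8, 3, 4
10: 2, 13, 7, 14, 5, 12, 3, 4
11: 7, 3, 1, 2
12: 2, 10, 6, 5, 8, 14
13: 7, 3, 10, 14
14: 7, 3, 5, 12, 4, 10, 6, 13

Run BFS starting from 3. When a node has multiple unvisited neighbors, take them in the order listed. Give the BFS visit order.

Visit 3; enqueue 5, 6, 10, 7, 14, 2, 13, 11, 9 → queue [5, 6, 10, 7, 14, 2, 13, 11, 9]
Visit 5; enqueue 12, 4 → queue [6, 10, 7, 14, 2, 13, 11, 9, 12, 4]
Visit 6 → queue [10, 7, 14, 2, 13, 11, 9, 12, 4]
Visit 10 → queue [7, 14, 2, 13, 11, 9, 12, 4]
Visit 7 → queue [14, 2, 13, 11, 9, 12, 4]
Visit 14 → queue [2, 13, 11, 9, 12, 4]
Visit 2 → queue [13, 11, 9, 12, 4]
Visit 13 → queue [11, 9, 12, 4]
Visit 11; enqueue 1 → queue [9, 12, 4, 1]
Visit 9; enqueue 8 → queue [12, 4, 1, 8]
Visit 12 → queue [4, 1, 8]
Visit 4 → queue [1, 8]
Visit 1 → queue [8]
Visit 8 → queue []

3, 5, 6, 10, 7, 14, 2, 13, 11, 9, 12, 4, 1, 8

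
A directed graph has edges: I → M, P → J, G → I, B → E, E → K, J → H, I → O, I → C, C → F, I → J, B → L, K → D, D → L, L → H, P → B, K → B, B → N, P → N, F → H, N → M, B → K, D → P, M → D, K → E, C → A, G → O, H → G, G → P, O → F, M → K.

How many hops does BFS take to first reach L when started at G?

3

Level 0: G
Level 1: I, O, P
Level 2: B, C, F, J, M, N
Level 3: A, D, E, H, K, L
L first appears at level 3.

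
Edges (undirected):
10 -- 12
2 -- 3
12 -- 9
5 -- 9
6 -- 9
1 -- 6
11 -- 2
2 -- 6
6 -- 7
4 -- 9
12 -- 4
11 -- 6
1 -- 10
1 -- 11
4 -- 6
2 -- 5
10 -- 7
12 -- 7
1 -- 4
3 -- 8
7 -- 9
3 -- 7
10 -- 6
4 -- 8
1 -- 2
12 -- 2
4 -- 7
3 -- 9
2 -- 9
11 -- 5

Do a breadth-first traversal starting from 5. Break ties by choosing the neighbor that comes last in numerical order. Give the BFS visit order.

5 → 11 → 9 → 2 → 6 → 1 → 12 → 7 → 4 → 3 → 10 → 8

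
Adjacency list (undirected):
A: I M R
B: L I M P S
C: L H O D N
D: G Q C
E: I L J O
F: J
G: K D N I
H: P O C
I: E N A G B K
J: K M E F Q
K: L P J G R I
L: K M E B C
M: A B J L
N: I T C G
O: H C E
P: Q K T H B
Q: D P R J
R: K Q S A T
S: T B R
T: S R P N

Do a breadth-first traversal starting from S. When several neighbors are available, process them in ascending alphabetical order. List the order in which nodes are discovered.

S -> B -> R -> T -> I -> L -> M -> P -> A -> K -> Q -> N -> E -> G -> C -> J -> H -> D -> O -> F

Visit S; enqueue B, R, T → queue [B, R, T]
Visit B; enqueue I, L, M, P → queue [R, T, I, L, M, P]
Visit R; enqueue A, K, Q → queue [T, I, L, M, P, A, K, Q]
Visit T; enqueue N → queue [I, L, M, P, A, K, Q, N]
Visit I; enqueue E, G → queue [L, M, P, A, K, Q, N, E, G]
Visit L; enqueue C → queue [M, P, A, K, Q, N, E, G, C]
Visit M; enqueue J → queue [P, A, K, Q, N, E, G, C, J]
Visit P; enqueue H → queue [A, K, Q, N, E, G, C, J, H]
Visit A → queue [K, Q, N, E, G, C, J, H]
Visit K → queue [Q, N, E, G, C, J, H]
Visit Q; enqueue D → queue [N, E, G, C, J, H, D]
Visit N → queue [E, G, C, J, H, D]
Visit E; enqueue O → queue [G, C, J, H, D, O]
Visit G → queue [C, J, H, D, O]
Visit C → queue [J, H, D, O]
Visit J; enqueue F → queue [H, D, O, F]
Visit H → queue [D, O, F]
Visit D → queue [O, F]
Visit O → queue [F]
Visit F → queue []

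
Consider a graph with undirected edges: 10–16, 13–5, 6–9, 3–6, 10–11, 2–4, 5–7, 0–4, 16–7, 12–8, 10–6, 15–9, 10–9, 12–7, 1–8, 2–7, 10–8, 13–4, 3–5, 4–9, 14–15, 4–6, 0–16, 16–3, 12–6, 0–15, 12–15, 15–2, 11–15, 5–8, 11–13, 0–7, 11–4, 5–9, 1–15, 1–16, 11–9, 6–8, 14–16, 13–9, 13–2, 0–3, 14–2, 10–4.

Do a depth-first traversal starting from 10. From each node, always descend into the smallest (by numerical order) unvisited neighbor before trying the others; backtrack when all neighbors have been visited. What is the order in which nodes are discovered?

10, 4, 0, 3, 5, 7, 2, 13, 9, 6, 8, 1, 15, 11, 12, 14, 16

Visit 10
10 → 4
4 → 0
0 → 3
3 → 5
5 → 7
7 → 2
2 → 13
13 → 9
9 → 6
6 → 8
8 → 1
1 → 15
15 → 11
15 → 12
15 → 14
14 → 16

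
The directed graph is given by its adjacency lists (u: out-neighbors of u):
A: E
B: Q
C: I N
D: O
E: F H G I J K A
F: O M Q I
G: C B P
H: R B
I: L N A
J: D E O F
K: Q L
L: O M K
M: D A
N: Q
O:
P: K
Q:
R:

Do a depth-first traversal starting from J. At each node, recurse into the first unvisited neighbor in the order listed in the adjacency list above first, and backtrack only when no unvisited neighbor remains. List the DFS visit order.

J → D → O → E → F → M → A → Q → I → L → K → N → H → R → B → G → C → P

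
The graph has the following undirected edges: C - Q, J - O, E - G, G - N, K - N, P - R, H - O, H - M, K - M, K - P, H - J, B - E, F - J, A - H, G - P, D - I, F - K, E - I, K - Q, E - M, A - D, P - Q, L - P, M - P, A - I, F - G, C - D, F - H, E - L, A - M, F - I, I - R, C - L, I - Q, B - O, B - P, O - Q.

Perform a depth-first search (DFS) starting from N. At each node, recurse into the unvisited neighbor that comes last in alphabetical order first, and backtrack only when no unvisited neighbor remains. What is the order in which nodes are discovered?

N -> K -> Q -> P -> R -> I -> F -> J -> O -> H -> M -> E -> L -> C -> D -> A -> G -> B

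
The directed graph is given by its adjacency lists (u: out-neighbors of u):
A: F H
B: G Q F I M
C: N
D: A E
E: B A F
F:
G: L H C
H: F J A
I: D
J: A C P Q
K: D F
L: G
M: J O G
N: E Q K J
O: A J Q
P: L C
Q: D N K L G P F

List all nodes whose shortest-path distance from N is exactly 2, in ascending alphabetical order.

A, B, C, D, F, G, L, P

Level 0: N
Level 1: E, J, K, Q
Level 2: A, B, C, D, F, G, L, P
Level 3: H, I, M
Level 4: O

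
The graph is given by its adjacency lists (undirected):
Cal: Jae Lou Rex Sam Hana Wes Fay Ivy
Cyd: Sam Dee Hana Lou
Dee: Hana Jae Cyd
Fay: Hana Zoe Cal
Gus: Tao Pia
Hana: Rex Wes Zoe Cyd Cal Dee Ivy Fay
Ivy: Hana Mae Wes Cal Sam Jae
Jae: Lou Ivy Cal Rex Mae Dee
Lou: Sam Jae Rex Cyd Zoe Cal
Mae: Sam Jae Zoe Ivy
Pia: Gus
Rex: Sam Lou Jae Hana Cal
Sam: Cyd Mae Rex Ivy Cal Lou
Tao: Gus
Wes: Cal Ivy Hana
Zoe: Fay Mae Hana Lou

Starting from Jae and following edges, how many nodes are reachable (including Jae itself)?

BFS from Jae visits: Jae, Cal, Dee, Ivy, Lou, Mae, Rex, Fay, Hana, Sam, Wes, Cyd, Zoe
Reachable nodes: 13 of 16 total.

13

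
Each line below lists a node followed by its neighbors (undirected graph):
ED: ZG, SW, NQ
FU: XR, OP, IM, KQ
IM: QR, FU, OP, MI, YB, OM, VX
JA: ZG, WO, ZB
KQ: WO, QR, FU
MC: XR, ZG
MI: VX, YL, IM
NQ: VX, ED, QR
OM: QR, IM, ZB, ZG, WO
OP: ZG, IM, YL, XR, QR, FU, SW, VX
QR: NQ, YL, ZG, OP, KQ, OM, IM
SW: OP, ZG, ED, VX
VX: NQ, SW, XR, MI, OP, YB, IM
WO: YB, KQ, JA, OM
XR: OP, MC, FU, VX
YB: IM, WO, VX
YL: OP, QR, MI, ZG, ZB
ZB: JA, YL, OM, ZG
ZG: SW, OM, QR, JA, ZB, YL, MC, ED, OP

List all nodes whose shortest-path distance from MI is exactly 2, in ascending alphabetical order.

FU, NQ, OM, OP, QR, SW, XR, YB, ZB, ZG

Level 0: MI
Level 1: IM, VX, YL
Level 2: FU, NQ, OM, OP, QR, SW, XR, YB, ZB, ZG
Level 3: ED, JA, KQ, MC, WO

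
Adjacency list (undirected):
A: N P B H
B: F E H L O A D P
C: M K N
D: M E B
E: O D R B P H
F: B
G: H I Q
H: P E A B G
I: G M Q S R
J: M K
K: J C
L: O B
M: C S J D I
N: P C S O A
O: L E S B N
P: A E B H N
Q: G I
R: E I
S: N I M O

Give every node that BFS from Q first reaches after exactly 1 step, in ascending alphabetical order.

G, I

Level 0: Q
Level 1: G, I
Level 2: H, M, R, S
Level 3: A, B, C, D, E, J, N, O, P
Level 4: F, K, L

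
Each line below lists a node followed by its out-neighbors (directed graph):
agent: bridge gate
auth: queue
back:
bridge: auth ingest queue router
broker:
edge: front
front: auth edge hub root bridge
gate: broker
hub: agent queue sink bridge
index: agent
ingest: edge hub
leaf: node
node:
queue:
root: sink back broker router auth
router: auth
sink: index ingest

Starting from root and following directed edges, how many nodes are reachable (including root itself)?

15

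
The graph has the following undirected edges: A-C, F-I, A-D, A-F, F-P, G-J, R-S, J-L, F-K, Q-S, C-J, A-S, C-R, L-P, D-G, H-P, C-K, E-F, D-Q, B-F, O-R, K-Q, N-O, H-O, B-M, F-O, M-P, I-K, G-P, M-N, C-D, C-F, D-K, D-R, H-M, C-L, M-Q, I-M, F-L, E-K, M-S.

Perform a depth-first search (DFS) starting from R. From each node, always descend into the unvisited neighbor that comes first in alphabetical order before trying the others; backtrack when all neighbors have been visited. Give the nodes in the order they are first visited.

Visit R
R → C
C → A
A → D
D → G
G → J
J → L
L → F
F → B
B → M
M → H
H → O
O → N
H → P
M → I
I → K
K → E
K → Q
Q → S

R -> C -> A -> D -> G -> J -> L -> F -> B -> M -> H -> O -> N -> P -> I -> K -> E -> Q -> S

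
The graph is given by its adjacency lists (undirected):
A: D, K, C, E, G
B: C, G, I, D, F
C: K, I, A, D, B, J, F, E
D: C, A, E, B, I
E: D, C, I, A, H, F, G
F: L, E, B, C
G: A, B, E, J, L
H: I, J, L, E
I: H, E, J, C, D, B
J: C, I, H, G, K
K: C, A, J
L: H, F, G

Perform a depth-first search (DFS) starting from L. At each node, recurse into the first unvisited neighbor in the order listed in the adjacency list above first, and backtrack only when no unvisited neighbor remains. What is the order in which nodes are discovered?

Visit L
L → H
H → I
I → E
E → D
D → C
C → K
K → A
A → G
G → B
B → F
G → J

L → H → I → E → D → C → K → A → G → B → F → J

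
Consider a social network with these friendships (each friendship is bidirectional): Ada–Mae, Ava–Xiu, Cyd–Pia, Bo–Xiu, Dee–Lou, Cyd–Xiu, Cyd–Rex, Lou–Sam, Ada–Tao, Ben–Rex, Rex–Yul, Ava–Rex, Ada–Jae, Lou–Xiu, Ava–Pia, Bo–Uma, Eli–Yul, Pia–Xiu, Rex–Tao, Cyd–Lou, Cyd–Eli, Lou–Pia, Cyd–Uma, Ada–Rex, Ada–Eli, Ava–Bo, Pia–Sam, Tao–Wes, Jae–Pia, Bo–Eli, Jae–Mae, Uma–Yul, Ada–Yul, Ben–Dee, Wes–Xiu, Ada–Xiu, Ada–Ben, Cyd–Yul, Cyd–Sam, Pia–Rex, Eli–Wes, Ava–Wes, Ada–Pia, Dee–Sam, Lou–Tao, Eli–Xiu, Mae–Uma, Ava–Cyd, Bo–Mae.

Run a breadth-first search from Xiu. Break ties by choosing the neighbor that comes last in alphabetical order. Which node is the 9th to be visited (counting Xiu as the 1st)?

Visit Xiu; enqueue Wes, Pia, Lou, Eli, Cyd, Bo, Ava, Ada → queue [Wes, Pia, Lou, Eli, Cyd, Bo, Ava, Ada]
Visit Wes; enqueue Tao → queue [Pia, Lou, Eli, Cyd, Bo, Ava, Ada, Tao]
Visit Pia; enqueue Sam, Rex, Jae → queue [Lou, Eli, Cyd, Bo, Ava, Ada, Tao, Sam, Rex, Jae]
Visit Lou; enqueue Dee → queue [Eli, Cyd, Bo, Ava, Ada, Tao, Sam, Rex, Jae, Dee]
Visit Eli; enqueue Yul → queue [Cyd, Bo, Ava, Ada, Tao, Sam, Rex, Jae, Dee, Yul]
Visit Cyd; enqueue Uma → queue [Bo, Ava, Ada, Tao, Sam, Rex, Jae, Dee, Yul, Uma]
Visit Bo; enqueue Mae → queue [Ava, Ada, Tao, Sam, Rex, Jae, Dee, Yul, Uma, Mae]
Visit Ava → queue [Ada, Tao, Sam, Rex, Jae, Dee, Yul, Uma, Mae]
Visit Ada; enqueue Ben → queue [Tao, Sam, Rex, Jae, Dee, Yul, Uma, Mae, Ben]
Visit Tao → queue [Sam, Rex, Jae, Dee, Yul, Uma, Mae, Ben]
Visit Sam → queue [Rex, Jae, Dee, Yul, Uma, Mae, Ben]
Visit Rex → queue [Jae, Dee, Yul, Uma, Mae, Ben]
Visit Jae → queue [Dee, Yul, Uma, Mae, Ben]
Visit Dee → queue [Yul, Uma, Mae, Ben]
Visit Yul → queue [Uma, Mae, Ben]
Visit Uma → queue [Mae, Ben]
Visit Mae → queue [Ben]
Visit Ben → queue []

Visit order: Xiu, Wes, Pia, Lou, Eli, Cyd, Bo, Ava, Ada, Tao, Sam, Rex, Jae, Dee, Yul, Uma, Mae, Ben

Ada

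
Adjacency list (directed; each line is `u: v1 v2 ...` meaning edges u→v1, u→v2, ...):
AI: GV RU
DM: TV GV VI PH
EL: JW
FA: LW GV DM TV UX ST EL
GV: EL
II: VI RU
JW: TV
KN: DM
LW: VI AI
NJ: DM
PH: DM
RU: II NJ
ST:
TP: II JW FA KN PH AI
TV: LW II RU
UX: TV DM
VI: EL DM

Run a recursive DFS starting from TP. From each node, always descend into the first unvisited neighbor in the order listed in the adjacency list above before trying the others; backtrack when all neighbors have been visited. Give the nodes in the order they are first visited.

TP, II, VI, EL, JW, TV, LW, AI, GV, RU, NJ, DM, PH, FA, UX, ST, KN

Visit TP
TP → II
II → VI
VI → EL
EL → JW
JW → TV
TV → LW
LW → AI
AI → GV
AI → RU
RU → NJ
NJ → DM
DM → PH
TP → FA
FA → UX
FA → ST
TP → KN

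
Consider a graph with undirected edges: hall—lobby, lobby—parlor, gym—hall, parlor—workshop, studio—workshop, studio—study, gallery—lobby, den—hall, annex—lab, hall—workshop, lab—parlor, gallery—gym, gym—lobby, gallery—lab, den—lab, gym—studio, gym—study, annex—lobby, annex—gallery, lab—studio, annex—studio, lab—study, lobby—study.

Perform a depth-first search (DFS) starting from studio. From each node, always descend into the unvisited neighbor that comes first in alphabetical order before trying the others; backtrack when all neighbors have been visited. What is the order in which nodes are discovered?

Visit studio
studio → annex
annex → gallery
gallery → gym
gym → hall
hall → den
den → lab
lab → parlor
parlor → lobby
lobby → study
parlor → workshop

studio annex gallery gym hall den lab parlor lobby study workshop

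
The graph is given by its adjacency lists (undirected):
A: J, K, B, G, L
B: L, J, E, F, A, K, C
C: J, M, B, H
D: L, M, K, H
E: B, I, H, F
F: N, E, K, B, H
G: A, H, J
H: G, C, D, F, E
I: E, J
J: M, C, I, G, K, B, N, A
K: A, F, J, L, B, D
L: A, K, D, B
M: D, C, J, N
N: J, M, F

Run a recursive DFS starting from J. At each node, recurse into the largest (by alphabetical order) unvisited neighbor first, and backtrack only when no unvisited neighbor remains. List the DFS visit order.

Visit J
J → N
N → M
M → D
D → L
L → K
K → F
F → H
H → G
G → A
A → B
B → E
E → I
B → C

J N M D L K F H G A B E I C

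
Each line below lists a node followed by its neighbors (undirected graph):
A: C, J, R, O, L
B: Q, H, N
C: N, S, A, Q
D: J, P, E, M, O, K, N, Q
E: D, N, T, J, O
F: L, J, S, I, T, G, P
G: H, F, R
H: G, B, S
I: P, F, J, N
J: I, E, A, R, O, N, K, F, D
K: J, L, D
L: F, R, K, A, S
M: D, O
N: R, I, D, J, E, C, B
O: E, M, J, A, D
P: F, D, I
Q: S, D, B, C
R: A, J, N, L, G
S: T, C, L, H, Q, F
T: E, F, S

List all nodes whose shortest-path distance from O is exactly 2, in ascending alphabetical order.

C, F, I, K, L, N, P, Q, R, T

Level 0: O
Level 1: A, D, E, J, M
Level 2: C, F, I, K, L, N, P, Q, R, T
Level 3: B, G, S
Level 4: H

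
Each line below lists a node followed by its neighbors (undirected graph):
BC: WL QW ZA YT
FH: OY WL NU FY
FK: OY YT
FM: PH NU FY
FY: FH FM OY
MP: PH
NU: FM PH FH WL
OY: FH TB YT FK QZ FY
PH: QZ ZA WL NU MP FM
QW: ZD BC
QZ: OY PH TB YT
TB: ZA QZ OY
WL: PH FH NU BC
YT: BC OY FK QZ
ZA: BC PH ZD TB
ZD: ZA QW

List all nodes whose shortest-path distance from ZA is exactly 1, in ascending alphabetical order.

Level 0: ZA
Level 1: BC, PH, TB, ZD
Level 2: FM, MP, NU, OY, QW, QZ, WL, YT
Level 3: FH, FK, FY

BC, PH, TB, ZD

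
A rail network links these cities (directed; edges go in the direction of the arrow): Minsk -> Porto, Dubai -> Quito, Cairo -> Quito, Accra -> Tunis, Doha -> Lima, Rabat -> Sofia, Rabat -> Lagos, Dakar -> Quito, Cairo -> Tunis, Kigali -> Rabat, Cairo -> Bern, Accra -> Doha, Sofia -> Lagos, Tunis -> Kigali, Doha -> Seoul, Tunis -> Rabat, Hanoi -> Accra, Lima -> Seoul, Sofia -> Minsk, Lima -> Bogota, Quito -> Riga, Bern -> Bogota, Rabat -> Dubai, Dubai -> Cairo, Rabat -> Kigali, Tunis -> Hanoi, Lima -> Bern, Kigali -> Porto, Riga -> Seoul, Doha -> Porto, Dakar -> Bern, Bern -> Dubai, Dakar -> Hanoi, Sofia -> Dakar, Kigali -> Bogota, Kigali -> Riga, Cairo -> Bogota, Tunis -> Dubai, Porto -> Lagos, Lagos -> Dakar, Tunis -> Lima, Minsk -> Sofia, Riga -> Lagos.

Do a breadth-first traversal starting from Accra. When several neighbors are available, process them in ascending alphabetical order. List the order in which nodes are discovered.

Accra -> Doha -> Tunis -> Lima -> Porto -> Seoul -> Dubai -> Hanoi -> Kigali -> Rabat -> Bern -> Bogota -> Lagos -> Cairo -> Quito -> Riga -> Sofia -> Dakar -> Minsk

Visit Accra; enqueue Doha, Tunis → queue [Doha, Tunis]
Visit Doha; enqueue Lima, Porto, Seoul → queue [Tunis, Lima, Porto, Seoul]
Visit Tunis; enqueue Dubai, Hanoi, Kigali, Rabat → queue [Lima, Porto, Seoul, Dubai, Hanoi, Kigali, Rabat]
Visit Lima; enqueue Bern, Bogota → queue [Porto, Seoul, Dubai, Hanoi, Kigali, Rabat, Bern, Bogota]
Visit Porto; enqueue Lagos → queue [Seoul, Dubai, Hanoi, Kigali, Rabat, Bern, Bogota, Lagos]
Visit Seoul → queue [Dubai, Hanoi, Kigali, Rabat, Bern, Bogota, Lagos]
Visit Dubai; enqueue Cairo, Quito → queue [Hanoi, Kigali, Rabat, Bern, Bogota, Lagos, Cairo, Quito]
Visit Hanoi → queue [Kigali, Rabat, Bern, Bogota, Lagos, Cairo, Quito]
Visit Kigali; enqueue Riga → queue [Rabat, Bern, Bogota, Lagos, Cairo, Quito, Riga]
Visit Rabat; enqueue Sofia → queue [Bern, Bogota, Lagos, Cairo, Quito, Riga, Sofia]
Visit Bern → queue [Bogota, Lagos, Cairo, Quito, Riga, Sofia]
Visit Bogota → queue [Lagos, Cairo, Quito, Riga, Sofia]
Visit Lagos; enqueue Dakar → queue [Cairo, Quito, Riga, Sofia, Dakar]
Visit Cairo → queue [Quito, Riga, Sofia, Dakar]
Visit Quito → queue [Riga, Sofia, Dakar]
Visit Riga → queue [Sofia, Dakar]
Visit Sofia; enqueue Minsk → queue [Dakar, Minsk]
Visit Dakar → queue [Minsk]
Visit Minsk → queue []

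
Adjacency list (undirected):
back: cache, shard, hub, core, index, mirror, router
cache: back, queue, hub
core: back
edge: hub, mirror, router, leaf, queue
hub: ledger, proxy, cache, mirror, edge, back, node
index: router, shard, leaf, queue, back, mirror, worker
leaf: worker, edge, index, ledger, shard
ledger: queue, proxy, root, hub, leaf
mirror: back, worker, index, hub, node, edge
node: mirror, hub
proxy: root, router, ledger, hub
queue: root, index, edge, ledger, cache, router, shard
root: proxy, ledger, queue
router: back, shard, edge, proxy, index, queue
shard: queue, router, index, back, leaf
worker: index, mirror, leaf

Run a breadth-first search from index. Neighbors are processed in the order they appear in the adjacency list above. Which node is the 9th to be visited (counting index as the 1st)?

edge

Visit index; enqueue router, shard, leaf, queue, back, mirror, worker → queue [router, shard, leaf, queue, back, mirror, worker]
Visit router; enqueue edge, proxy → queue [shard, leaf, queue, back, mirror, worker, edge, proxy]
Visit shard → queue [leaf, queue, back, mirror, worker, edge, proxy]
Visit leaf; enqueue ledger → queue [queue, back, mirror, worker, edge, proxy, ledger]
Visit queue; enqueue root, cache → queue [back, mirror, worker, edge, proxy, ledger, root, cache]
Visit back; enqueue hub, core → queue [mirror, worker, edge, proxy, ledger, root, cache, hub, core]
Visit mirror; enqueue node → queue [worker, edge, proxy, ledger, root, cache, hub, core, node]
Visit worker → queue [edge, proxy, ledger, root, cache, hub, core, node]
Visit edge → queue [proxy, ledger, root, cache, hub, core, node]
Visit proxy → queue [ledger, root, cache, hub, core, node]
Visit ledger → queue [root, cache, hub, core, node]
Visit root → queue [cache, hub, core, node]
Visit cache → queue [hub, core, node]
Visit hub → queue [core, node]
Visit core → queue [node]
Visit node → queue []

Visit order: index, router, shard, leaf, queue, back, mirror, worker, edge, proxy, ledger, root, cache, hub, core, node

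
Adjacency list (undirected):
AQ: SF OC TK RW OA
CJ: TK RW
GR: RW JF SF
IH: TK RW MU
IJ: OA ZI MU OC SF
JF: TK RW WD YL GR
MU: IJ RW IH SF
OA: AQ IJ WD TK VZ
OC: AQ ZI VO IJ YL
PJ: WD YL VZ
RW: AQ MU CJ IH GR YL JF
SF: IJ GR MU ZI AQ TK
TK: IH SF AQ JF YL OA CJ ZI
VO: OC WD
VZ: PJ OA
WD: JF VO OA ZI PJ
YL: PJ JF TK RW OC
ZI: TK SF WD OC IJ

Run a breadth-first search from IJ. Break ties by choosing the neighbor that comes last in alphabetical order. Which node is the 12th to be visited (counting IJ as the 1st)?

Visit IJ; enqueue ZI, SF, OC, OA, MU → queue [ZI, SF, OC, OA, MU]
Visit ZI; enqueue WD, TK → queue [SF, OC, OA, MU, WD, TK]
Visit SF; enqueue GR, AQ → queue [OC, OA, MU, WD, TK, GR, AQ]
Visit OC; enqueue YL, VO → queue [OA, MU, WD, TK, GR, AQ, YL, VO]
Visit OA; enqueue VZ → queue [MU, WD, TK, GR, AQ, YL, VO, VZ]
Visit MU; enqueue RW, IH → queue [WD, TK, GR, AQ, YL, VO, VZ, RW, IH]
Visit WD; enqueue PJ, JF → queue [TK, GR, AQ, YL, VO, VZ, RW, IH, PJ, JF]
Visit TK; enqueue CJ → queue [GR, AQ, YL, VO, VZ, RW, IH, PJ, JF, CJ]
Visit GR → queue [AQ, YL, VO, VZ, RW, IH, PJ, JF, CJ]
Visit AQ → queue [YL, VO, VZ, RW, IH, PJ, JF, CJ]
Visit YL → queue [VO, VZ, RW, IH, PJ, JF, CJ]
Visit VO → queue [VZ, RW, IH, PJ, JF, CJ]
Visit VZ → queue [RW, IH, PJ, JF, CJ]
Visit RW → queue [IH, PJ, JF, CJ]
Visit IH → queue [PJ, JF, CJ]
Visit PJ → queue [JF, CJ]
Visit JF → queue [CJ]
Visit CJ → queue []

Visit order: IJ, ZI, SF, OC, OA, MU, WD, TK, GR, AQ, YL, VO, VZ, RW, IH, PJ, JF, CJ

VO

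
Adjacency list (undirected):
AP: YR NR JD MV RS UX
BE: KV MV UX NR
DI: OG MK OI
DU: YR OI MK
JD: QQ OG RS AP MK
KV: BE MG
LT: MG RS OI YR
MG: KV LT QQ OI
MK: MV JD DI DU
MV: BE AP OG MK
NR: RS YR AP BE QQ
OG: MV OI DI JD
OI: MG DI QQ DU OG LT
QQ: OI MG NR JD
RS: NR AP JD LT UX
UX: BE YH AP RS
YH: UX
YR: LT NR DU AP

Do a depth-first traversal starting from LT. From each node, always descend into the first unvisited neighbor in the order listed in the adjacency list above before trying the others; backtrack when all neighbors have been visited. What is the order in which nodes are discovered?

LT -> MG -> KV -> BE -> MV -> AP -> YR -> NR -> RS -> JD -> QQ -> OI -> DI -> OG -> MK -> DU -> UX -> YH

Visit LT
LT → MG
MG → KV
KV → BE
BE → MV
MV → AP
AP → YR
YR → NR
NR → RS
RS → JD
JD → QQ
QQ → OI
OI → DI
DI → OG
DI → MK
MK → DU
RS → UX
UX → YH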